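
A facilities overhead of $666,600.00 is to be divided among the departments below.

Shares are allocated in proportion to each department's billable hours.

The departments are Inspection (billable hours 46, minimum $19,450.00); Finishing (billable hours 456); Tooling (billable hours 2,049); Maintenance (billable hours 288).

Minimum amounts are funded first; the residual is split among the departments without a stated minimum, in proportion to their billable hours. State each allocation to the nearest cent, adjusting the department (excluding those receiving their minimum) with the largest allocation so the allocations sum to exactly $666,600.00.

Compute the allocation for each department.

Guaranteed amounts: Inspection $19,450.00. Remaining pool $647,150.00.
Remaining pool split over remaining billable hours 2,793: Finishing 105,657.1429 → $105,657.14; Tooling 474,762.0301 → $474,762.03; Maintenance 66,730.8271 → $66,730.83.

Inspection: $19,450.00 · Finishing: $105,657.14 · Tooling: $474,762.03 · Maintenance: $66,730.83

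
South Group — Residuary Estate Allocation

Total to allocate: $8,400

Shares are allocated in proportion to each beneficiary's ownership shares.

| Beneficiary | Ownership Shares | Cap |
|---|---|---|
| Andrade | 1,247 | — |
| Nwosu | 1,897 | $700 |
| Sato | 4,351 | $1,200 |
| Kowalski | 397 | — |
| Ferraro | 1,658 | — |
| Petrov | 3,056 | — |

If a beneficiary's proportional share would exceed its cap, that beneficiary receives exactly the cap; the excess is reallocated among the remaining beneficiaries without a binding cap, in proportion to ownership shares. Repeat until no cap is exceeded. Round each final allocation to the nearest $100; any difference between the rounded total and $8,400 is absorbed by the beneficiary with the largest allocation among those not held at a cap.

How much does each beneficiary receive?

Sum of ownership shares: 12,606.
Unconstrained shares: Andrade 830.94; Nwosu 1,264.06; Sato 2,899.29; Kowalski 264.54; Ferraro 1,104.81; Petrov 2,036.36.
Held at cap: Nwosu ($700), Sato ($1,200); balance $6,500 reallocated over remaining ownership shares 6,358.
Redistributed shares: Andrade 1,274.85 → $1,300; Kowalski 405.87 → $400; Ferraro 1,695.03 → $1,700; Petrov 3,124.25 → $3,100.

Andrade: $1,300 | Nwosu: $700 | Sato: $1,200 | Kowalski: $400 | Ferraro: $1,700 | Petrov: $3,100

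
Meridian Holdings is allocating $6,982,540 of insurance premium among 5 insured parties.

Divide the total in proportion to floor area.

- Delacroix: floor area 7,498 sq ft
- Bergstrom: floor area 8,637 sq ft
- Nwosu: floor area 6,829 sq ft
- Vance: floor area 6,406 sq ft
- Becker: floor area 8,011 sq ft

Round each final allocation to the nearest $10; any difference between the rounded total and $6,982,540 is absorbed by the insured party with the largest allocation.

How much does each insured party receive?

Total floor area = 37,381.
Proportional shares: Delacroix 7,498/37,381 × $6,982,540 = 1,400,580.11; Bergstrom 8,637/37,381 × $6,982,540 = 1,613,338.27; Nwosu 6,829/37,381 × $6,982,540 = 1,275,615.04; Vance 6,406/37,381 × $6,982,540 = 1,196,601.25; Becker 8,011/37,381 × $6,982,540 = 1,496,405.34.
At nearest $10: Delacroix $1,400,580; Bergstrom $1,613,340; Nwosu $1,275,620; Vance $1,196,600; Becker $1,496,410. Sum = $6,982,550.
Difference $6,982,540 − $6,982,550 = −$10 applied to largest allocation (Bergstrom): Bergstrom becomes $1,613,330.

Delacroix: $1,400,580 | Bergstrom: $1,613,330 | Nwosu: $1,275,620 | Vance: $1,196,600 | Becker: $1,496,410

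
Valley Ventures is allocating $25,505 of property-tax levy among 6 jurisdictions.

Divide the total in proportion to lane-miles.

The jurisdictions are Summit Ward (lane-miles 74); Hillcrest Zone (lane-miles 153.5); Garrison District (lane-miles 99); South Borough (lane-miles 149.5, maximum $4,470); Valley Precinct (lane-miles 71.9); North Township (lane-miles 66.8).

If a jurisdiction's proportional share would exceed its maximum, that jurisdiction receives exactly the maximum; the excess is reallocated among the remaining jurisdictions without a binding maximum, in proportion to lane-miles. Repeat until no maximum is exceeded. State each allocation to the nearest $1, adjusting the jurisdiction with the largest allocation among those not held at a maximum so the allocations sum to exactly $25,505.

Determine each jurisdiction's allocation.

Lane-miles total: 614.7.
Pro-rata shares before constraints: Summit Ward 3,070.39; Hillcrest Zone 6,368.99; Garrison District 4,107.69; South Borough 6,203.02; Valley Precinct 2,983.26; North Township 2,771.65.
Cap binds for South Borough ($4,470); balance $21,035 reallocated over remaining lane-miles 465.2.
Redistributed shares: Summit Ward 3,346.07 → $3,346; Hillcrest Zone 6,940.83 → $6,941; Garrison District 4,476.49 → $4,476; Valley Precinct 3,251.11 → $3,251; North Township 3,020.503 → $3,021.

Summit Ward: $3,346; Hillcrest Zone: $6,941; Garrison District: $4,476; South Borough: $4,470; Valley Precinct: $3,251; North Township: $3,021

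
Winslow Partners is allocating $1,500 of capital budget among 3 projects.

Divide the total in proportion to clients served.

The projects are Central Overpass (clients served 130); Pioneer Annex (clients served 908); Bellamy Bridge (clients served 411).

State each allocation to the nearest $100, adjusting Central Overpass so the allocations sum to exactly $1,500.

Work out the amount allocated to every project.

Total clients served = 1,449.
Unrounded shares: Central Overpass 130/1,449 × $1,500 = 134.58; Pioneer Annex 908/1,449 × $1,500 = 939.96; Bellamy Bridge 411/1,449 × $1,500 = 425.47.
At nearest $100: Central Overpass $100; Pioneer Annex $900; Bellamy Bridge $400. Sum = $1,400.
Difference $1,500 − $1,400 = +$100 applied to Central Overpass: Central Overpass becomes $200.

Central Overpass: $200 · Pioneer Annex: $900 · Bellamy Bridge: $400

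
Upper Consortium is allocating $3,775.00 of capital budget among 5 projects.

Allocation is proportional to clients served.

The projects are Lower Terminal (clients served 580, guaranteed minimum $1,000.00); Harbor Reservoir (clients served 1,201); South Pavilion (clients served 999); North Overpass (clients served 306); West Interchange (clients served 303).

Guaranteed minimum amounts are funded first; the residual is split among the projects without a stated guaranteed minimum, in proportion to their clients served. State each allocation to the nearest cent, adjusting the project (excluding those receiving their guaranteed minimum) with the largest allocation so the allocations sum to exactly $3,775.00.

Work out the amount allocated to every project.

Lower Terminal: $1,000.00 | Harbor Reservoir: $1,186.46 | South Pavilion: $986.91 | North Overpass: $302.30 | West Interchange: $299.33

Minimums first: Lower Terminal $1,000.00. Residual $2,775.00.
Residual split over remaining clients served 2,809: Harbor Reservoir 1,186.4632 → $1,186.46; South Pavilion 986.9082 → $986.91; North Overpass 302.2962 → $302.30; West Interchange 299.3325 → $299.33.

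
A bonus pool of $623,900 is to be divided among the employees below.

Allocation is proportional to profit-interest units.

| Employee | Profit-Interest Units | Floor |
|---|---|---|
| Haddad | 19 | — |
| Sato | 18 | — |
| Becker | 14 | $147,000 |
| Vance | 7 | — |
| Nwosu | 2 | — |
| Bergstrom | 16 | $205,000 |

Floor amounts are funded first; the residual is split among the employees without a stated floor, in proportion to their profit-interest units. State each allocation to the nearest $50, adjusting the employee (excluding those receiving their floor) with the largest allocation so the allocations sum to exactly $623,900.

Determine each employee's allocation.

Minimums first: Becker $147,000; Bergstrom $205,000. Remaining pool $271,900.
Remaining pool split over remaining profit-interest units 46: Haddad 112,306.52 → $112,300; Sato 106,395.65 → $106,400; Vance 41,376.09 → $41,400; Nwosu 11,821.74 → $11,800.

Haddad: $112,300; Sato: $106,400; Becker: $147,000; Vance: $41,400; Nwosu: $11,800; Bergstrom: $205,000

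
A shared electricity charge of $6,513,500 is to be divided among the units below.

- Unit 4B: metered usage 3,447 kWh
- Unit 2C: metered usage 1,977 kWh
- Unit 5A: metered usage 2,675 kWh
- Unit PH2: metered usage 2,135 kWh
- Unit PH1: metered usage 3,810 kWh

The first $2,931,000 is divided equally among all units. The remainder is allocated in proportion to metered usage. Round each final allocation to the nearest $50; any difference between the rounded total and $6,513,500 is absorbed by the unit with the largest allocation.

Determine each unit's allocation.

First tranche $2,931,000 split equally: $586,200 each.
Remainder $3,582,500 by metered usage (total 14,044): Unit 4B 879,299.17 → $879,300; Unit 2C 504,315.19 → $504,300; Unit 5A 682,368.81 → $682,350; Unit PH2 544,619.59 → $544,600; Unit PH1 971,897.25 → $971,900.
Rounding difference +$50 on remainder applied to Unit PH1.
Totals: Unit 4B $586,200 + $879,300 = $1,465,500; Unit 2C $586,200 + $504,300 = $1,090,500; Unit 5A $586,200 + $682,350 = $1,268,550; Unit PH2 $586,200 + $544,600 = $1,130,800; Unit PH1 $586,200 + $971,950 = $1,558,150.

Unit 4B: $1,465,500; Unit 2C: $1,090,500; Unit 5A: $1,268,550; Unit PH2: $1,130,800; Unit PH1: $1,558,150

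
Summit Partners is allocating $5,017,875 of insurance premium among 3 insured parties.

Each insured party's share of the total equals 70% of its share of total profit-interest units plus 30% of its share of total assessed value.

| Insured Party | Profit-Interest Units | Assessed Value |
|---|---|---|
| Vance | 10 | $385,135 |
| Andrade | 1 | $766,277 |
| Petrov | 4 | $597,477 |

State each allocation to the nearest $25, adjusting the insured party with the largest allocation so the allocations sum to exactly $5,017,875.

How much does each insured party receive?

Profit-interest units total 15; assessed value total 1,748,889.
Combined weights (70% profit-interest units + 30% assessed value): Vance 0.5327; Andrade 0.1781; Petrov 0.2892.
Raw shares: Vance 2,673,181.34; Andrade 893,743.19; Petrov 1,450,950.48.
After rounding ($25): Vance $2,673,175; Andrade $893,750; Petrov $1,450,950. Sum = $5,017,875.
Sum already equals the total — no adjustment.

Vance: $2,673,175 | Andrade: $893,750 | Petrov: $1,450,950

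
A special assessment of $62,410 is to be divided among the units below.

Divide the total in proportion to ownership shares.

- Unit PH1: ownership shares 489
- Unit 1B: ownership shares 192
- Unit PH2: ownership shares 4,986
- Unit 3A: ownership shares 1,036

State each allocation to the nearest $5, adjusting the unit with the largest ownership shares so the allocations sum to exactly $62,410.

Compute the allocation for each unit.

Unit PH1: $4,555 · Unit 1B: $1,790 · Unit PH2: $46,420 · Unit 3A: $9,645

Combined ownership shares = 489 + 192 + 4,986 + 1,036 = 6,703.
Pro-rata amounts: Unit PH1 4,552.96; Unit 1B 1,787.67; Unit PH2 46,423.43; Unit 3A 9,645.94.
After rounding ($5): Unit PH1 $4,555; Unit 1B $1,790; Unit PH2 $46,425; Unit 3A $9,645. Sum = $62,415.
Difference $62,410 − $62,415 = −$5 applied to largest ownership shares (Unit PH2): Unit PH2 becomes $46,420.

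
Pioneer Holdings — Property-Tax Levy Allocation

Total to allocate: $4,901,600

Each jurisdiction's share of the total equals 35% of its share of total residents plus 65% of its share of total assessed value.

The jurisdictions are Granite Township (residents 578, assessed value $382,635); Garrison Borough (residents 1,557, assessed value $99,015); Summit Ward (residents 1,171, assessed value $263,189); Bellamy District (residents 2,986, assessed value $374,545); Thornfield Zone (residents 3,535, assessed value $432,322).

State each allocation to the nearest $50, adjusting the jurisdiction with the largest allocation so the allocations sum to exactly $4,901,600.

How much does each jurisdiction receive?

Residents total 9,827; assessed value total 1,551,706.
Blended shares (35% residents + 65% assessed value): Granite Township 0.1809; Garrison Borough 0.0969; Summit Ward 0.1520; Bellamy District 0.2632; Thornfield Zone 0.3070.
Unrounded shares: Granite Township 886,550.25; Garrison Borough 475,117.62; Summit Ward 744,821.45; Bellamy District 1,290,318.87; Thornfield Zone 1,504,791.80.
At nearest $50: Granite Township $886,550; Garrison Borough $475,100; Summit Ward $744,800; Bellamy District $1,290,300; Thornfield Zone $1,504,800. Sum = $4,901,550.
Difference $4,901,600 − $4,901,550 = +$50 applied to largest allocation (Thornfield Zone): Thornfield Zone becomes $1,504,850.

Granite Township: $886,550; Garrison Borough: $475,100; Summit Ward: $744,800; Bellamy District: $1,290,300; Thornfield Zone: $1,504,850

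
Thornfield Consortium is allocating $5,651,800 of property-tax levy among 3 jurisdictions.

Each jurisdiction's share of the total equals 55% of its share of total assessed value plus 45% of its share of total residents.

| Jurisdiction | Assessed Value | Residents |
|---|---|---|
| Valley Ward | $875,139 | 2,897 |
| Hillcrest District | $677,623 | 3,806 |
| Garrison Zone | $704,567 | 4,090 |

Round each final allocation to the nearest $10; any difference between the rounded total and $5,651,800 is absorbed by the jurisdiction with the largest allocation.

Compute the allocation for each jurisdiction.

Assessed value total 2,257,329; residents total 10,793.
Blended shares (55% assessed value + 45% residents): Valley Ward 0.3340; Hillcrest District 0.3238; Garrison Zone 0.3422.
Proportional shares: Valley Ward 1,887,785.59; Hillcrest District 1,829,993.87; Garrison Zone 1,934,020.54.
At nearest $10: Valley Ward $1,887,790; Hillcrest District $1,829,990; Garrison Zone $1,934,020. Sum = $5,651,800.
Sum already equals the total — no adjustment.

Valley Ward: $1,887,790 · Hillcrest District: $1,829,990 · Garrison Zone: $1,934,020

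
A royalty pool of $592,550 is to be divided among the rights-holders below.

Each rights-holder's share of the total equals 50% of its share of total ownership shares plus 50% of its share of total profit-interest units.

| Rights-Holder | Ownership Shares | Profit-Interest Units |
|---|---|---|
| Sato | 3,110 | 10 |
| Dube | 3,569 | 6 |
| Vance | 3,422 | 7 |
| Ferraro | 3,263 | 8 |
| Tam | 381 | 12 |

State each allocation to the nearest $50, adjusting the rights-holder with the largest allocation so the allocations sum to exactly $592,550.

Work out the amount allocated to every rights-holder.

Ownership shares total 13,745; profit-interest units total 43.
Blended shares (50% ownership shares + 50% profit-interest units): Sato 0.2294; Dube 0.1996; Vance 0.2059; Ferraro 0.2117; Tam 0.1534.
Pro-rata amounts: Sato 135,937.56; Dube 118,270.89; Vance 121,992.40; Ferraro 125,455.26; Tam 90,893.89.
After rounding ($50): Sato $135,950; Dube $118,250; Vance $122,000; Ferraro $125,450; Tam $90,900. Sum = $592,550.
Sum already equals the total — no adjustment.

Sato: $135,950 | Dube: $118,250 | Vance: $122,000 | Ferraro: $125,450 | Tam: $90,900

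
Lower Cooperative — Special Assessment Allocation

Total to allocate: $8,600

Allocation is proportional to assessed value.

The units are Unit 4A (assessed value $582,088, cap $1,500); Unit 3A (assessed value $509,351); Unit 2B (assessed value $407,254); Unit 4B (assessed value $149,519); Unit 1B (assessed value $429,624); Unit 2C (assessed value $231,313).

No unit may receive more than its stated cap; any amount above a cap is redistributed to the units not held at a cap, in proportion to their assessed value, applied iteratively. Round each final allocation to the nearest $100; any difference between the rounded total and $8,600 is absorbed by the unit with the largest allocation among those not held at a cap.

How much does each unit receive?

Unit 4A: $1,500; Unit 3A: $2,000; Unit 2B: $1,700; Unit 4B: $600; Unit 1B: $1,800; Unit 2C: $1,000

Sum of assessed value: 2,309,149.
Unconstrained shares: Unit 4A 2,167.88; Unit 3A 1,896.98; Unit 2B 1,516.74; Unit 4B 556.86; Unit 1B 1,600.06; Unit 2C 861.48.
Held at cap: Unit 4A ($1,500); residual $7,100 reallocated over remaining assessed value 1,727,061.
Shares after redistribution: Unit 3A 2,093.96 → $2,100; Unit 2B 1,674.23 → $1,700; Unit 4B 614.68 → $600; Unit 1B 1,766.20 → $1,800; Unit 2C 950.93 → $1,000.
Rounding difference −$100 applied to Unit 3A → $2,000.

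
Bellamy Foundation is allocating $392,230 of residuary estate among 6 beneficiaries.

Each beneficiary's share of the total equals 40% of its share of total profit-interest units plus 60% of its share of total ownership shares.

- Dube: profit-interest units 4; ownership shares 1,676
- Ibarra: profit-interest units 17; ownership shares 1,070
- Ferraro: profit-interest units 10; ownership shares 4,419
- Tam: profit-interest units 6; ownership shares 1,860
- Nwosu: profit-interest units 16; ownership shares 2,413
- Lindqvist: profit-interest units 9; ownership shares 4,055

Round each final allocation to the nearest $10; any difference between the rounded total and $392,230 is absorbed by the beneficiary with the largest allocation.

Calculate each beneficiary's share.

Profit-interest units total 62; ownership shares total 15,493.
Blended shares (40% profit-interest units + 60% ownership shares): Dube 0.0907; Ibarra 0.1511; Ferraro 0.2357; Tam 0.1107; Nwosu 0.1967; Lindqvist 0.2151.
Unrounded shares: Dube 35,580.43; Ibarra 59,272.03; Ferraro 92,429.58; Tam 43,436.42; Nwosu 77,141.62; Lindqvist 84,369.92.
At nearest $10: Dube $35,580; Ibarra $59,270; Ferraro $92,430; Tam $43,440; Nwosu $77,140; Lindqvist $84,370. Sum = $392,230.
No rounding difference to absorb.

Dube: $35,580 · Ibarra: $59,270 · Ferraro: $92,430 · Tam: $43,440 · Nwosu: $77,140 · Lindqvist: $84,370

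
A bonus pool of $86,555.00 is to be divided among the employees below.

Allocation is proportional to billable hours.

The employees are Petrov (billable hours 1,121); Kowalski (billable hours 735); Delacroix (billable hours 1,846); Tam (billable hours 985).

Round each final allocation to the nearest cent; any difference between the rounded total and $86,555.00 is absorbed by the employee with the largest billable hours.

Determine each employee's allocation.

Combined billable hours = 1,121 + 735 + 1,846 + 985 = 4,687.
Proportional shares: Petrov 20,701.5479; Kowalski 13,573.2718; Delacroix 34,090.1493; Tam 18,190.0309.
At nearest cent: Petrov $20,701.55; Kowalski $13,573.27; Delacroix $34,090.15; Tam $18,190.03. Sum = $86,555.00.
Rounded total matches; no reconciliation needed.

Petrov: $20,701.55 · Kowalski: $13,573.27 · Delacroix: $34,090.15 · Tam: $18,190.03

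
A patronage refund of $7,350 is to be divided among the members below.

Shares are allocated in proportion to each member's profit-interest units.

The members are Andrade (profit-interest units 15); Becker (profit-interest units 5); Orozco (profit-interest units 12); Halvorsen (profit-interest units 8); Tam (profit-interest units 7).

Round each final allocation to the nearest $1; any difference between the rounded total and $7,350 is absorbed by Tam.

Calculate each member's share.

Combined profit-interest units = 47.
Raw shares: Andrade 15/47 × $7,350 = 2,345.74; Becker 5/47 × $7,350 = 781.91; Orozco 12/47 × $7,350 = 1,876.60; Halvorsen 8/47 × $7,350 = 1,251.06; Tam 7/47 × $7,350 = 1,094.68.
After rounding ($1): Andrade $2,346; Becker $782; Orozco $1,877; Halvorsen $1,251; Tam $1,095. Sum = $7,351.
Difference $7,350 − $7,351 = −$1 applied to Tam: Tam becomes $1,094.

Andrade: $2,346 | Becker: $782 | Orozco: $1,877 | Halvorsen: $1,251 | Tam: $1,094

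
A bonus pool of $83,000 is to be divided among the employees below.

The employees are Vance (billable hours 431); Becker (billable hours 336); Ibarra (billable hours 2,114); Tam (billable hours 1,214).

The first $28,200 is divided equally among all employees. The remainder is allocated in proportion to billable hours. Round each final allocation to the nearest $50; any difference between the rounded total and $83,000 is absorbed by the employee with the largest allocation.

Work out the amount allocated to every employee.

Vance: $12,800 | Becker: $11,550 | Ibarra: $35,350 | Tam: $23,300

First tranche $28,200 split equally: $7,050 each.
Remainder $54,800 by billable hours (total 4,095): Vance 5,767.72 → $5,750; Becker 4,496.41 → $4,500; Ibarra 28,289.91 → $28,300; Tam 16,245.96 → $16,250.
Totals: Vance $7,050 + $5,750 = $12,800; Becker $7,050 + $4,500 = $11,550; Ibarra $7,050 + $28,300 = $35,350; Tam $7,050 + $16,250 = $23,300.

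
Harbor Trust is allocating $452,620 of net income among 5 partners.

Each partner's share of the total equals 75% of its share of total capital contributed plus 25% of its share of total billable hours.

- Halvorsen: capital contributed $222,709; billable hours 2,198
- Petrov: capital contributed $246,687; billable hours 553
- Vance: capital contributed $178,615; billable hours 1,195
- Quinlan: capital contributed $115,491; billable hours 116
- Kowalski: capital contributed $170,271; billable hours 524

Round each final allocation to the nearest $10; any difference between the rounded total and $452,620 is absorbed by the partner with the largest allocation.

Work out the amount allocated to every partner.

Halvorsen: $135,190; Petrov: $103,330; Vance: $94,420; Quinlan: $44,850; Kowalski: $74,830

Capital contributed total 933,773; billable hours total 4,586.
Composite weights (75% capital contributed + 25% billable hours): Halvorsen 0.2987; Petrov 0.2283; Vance 0.2086; Quinlan 0.0991; Kowalski 0.1653.
Unrounded shares: Halvorsen 135,197.38; Petrov 103,325.63; Vance 94,419.36; Quinlan 44,847.93; Kowalski 74,829.71.
After rounding ($10): Halvorsen $135,200; Petrov $103,330; Vance $94,420; Quinlan $44,850; Kowalski $74,830. Sum = $452,630.
Difference $452,620 − $452,630 = −$10 applied to largest allocation (Halvorsen): Halvorsen becomes $135,190.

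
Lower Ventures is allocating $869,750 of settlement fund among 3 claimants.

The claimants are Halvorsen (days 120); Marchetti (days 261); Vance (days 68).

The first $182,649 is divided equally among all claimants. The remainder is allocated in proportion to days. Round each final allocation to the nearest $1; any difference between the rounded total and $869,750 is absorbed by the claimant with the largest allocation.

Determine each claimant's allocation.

First tranche $182,649 split equally: $60,883 each.
Remainder $687,101 by days (total 449): Halvorsen 183,635.01 → $183,635; Marchetti 399,406.15 → $399,406; Vance 104,059.84 → $104,060.
Totals: Halvorsen $60,883 + $183,635 = $244,518; Marchetti $60,883 + $399,406 = $460,289; Vance $60,883 + $104,060 = $164,943.

Halvorsen: $244,518 | Marchetti: $460,289 | Vance: $164,943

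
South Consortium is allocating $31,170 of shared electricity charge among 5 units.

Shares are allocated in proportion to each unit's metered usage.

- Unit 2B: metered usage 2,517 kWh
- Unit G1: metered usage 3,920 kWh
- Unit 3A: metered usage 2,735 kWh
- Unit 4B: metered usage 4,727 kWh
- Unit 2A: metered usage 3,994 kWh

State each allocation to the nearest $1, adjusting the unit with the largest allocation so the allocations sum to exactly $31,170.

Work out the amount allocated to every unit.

Total metered usage = 17,893.
Proportional shares: Unit 2B 2,517/17,893 × $31,170 = 4,384.67; Unit G1 3,920/17,893 × $31,170 = 6,828.73; Unit 3A 2,735/17,893 × $31,170 = 4,764.43; Unit 4B 4,727/17,893 × $31,170 = 8,234.54; Unit 2A 3,994/17,893 × $31,170 = 6,957.64.
After rounding ($1): Unit 2B $4,385; Unit G1 $6,829; Unit 3A $4,764; Unit 4B $8,235; Unit 2A $6,958. Sum = $31,171.
Difference $31,170 − $31,171 = −$1 applied to largest allocation (Unit 4B): Unit 4B becomes $8,234.

Unit 2B: $4,385; Unit G1: $6,829; Unit 3A: $4,764; Unit 4B: $8,234; Unit 2A: $6,958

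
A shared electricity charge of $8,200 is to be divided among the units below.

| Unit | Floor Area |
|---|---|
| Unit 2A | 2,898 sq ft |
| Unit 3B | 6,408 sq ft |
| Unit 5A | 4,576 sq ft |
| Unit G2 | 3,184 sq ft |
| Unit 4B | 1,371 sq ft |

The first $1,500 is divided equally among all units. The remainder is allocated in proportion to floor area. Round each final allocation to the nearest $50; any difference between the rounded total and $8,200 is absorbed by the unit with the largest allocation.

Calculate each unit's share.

$1,500 shared equally gives $300 per unit.
Remainder $6,700 by floor area (total 18,437): Unit 2A 1,053.13 → $1,050; Unit 3B 2,328.67 → $2,350; Unit 5A 1,662.92 → $1,650; Unit G2 1,157.06 → $1,150; Unit 4B 498.22 → $500.
Totals: Unit 2A $300 + $1,050 = $1,350; Unit 3B $300 + $2,350 = $2,650; Unit 5A $300 + $1,650 = $1,950; Unit G2 $300 + $1,150 = $1,450; Unit 4B $300 + $500 = $800.

Unit 2A: $1,350 | Unit 3B: $2,650 | Unit 5A: $1,950 | Unit G2: $1,450 | Unit 4B: $800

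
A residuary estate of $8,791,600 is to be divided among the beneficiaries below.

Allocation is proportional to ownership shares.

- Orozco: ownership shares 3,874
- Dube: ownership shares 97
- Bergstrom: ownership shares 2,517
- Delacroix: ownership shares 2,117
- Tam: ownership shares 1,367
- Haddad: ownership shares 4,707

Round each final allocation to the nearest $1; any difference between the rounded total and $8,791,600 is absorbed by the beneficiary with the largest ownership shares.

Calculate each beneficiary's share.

Orozco: $2,320,230 | Dube: $58,096 | Bergstrom: $1,507,491 | Delacroix: $1,267,921 | Tam: $818,729 | Haddad: $2,819,133

Combined ownership shares = 14,679.
Raw shares: Orozco 3,874/14,679 × $8,791,600 = 2,320,230.15; Dube 97/14,679 × $8,791,600 = 58,095.59; Bergstrom 2,517/14,679 × $8,791,600 = 1,507,490.78; Delacroix 2,117/14,679 × $8,791,600 = 1,267,921.33; Tam 1,367/14,679 × $8,791,600 = 818,728.61; Haddad 4,707/14,679 × $8,791,600 = 2,819,133.54.
At nearest $1: Orozco $2,320,230; Dube $58,096; Bergstrom $1,507,491; Delacroix $1,267,921; Tam $818,729; Haddad $2,819,134. Sum = $8,791,601.
Difference $8,791,600 − $8,791,601 = −$1 applied to largest ownership shares (Haddad): Haddad becomes $2,819,133.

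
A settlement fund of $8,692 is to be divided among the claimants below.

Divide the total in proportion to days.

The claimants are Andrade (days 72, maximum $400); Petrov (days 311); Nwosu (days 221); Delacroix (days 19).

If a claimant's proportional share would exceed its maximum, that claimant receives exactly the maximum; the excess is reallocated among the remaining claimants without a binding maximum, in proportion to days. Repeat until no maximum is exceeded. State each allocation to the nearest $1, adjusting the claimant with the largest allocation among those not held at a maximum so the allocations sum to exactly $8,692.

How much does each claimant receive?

Total days = 623.
Pro-rata shares before constraints: Andrade 1,004.53; Petrov 4,339.02; Nwosu 3,083.36; Delacroix 265.09.
Held at cap: Andrade ($400); balance $8,292 reallocated over remaining days 551.
Shares after redistribution: Petrov 4,680.24 → $4,680; Nwosu 3,325.83 → $3,326; Delacroix 285.93 → $286.

Andrade: $400 · Petrov: $4,680 · Nwosu: $3,326 · Delacroix: $286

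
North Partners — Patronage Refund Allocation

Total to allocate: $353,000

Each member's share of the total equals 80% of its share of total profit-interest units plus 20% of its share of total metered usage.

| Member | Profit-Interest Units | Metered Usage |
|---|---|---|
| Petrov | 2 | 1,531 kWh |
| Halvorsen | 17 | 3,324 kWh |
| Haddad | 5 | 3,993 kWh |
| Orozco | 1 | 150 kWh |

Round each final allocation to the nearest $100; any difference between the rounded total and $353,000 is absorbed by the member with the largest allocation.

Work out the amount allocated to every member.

Petrov: $34,600 · Halvorsen: $218,100 · Haddad: $87,800 · Orozco: $12,500

Totals — profit-interest units 25, metered usage 8,998.
Composite weights (80% profit-interest units + 20% metered usage): Petrov 0.0980; Halvorsen 0.6179; Haddad 0.2488; Orozco 0.0353.
Raw shares: Petrov 34,604.51; Halvorsen 218,112.73; Haddad 87,809.83; Orozco 12,472.93.
At nearest $100: Petrov $34,600; Halvorsen $218,100; Haddad $87,800; Orozco $12,500. Sum = $353,000.
Rounded total matches; no reconciliation needed.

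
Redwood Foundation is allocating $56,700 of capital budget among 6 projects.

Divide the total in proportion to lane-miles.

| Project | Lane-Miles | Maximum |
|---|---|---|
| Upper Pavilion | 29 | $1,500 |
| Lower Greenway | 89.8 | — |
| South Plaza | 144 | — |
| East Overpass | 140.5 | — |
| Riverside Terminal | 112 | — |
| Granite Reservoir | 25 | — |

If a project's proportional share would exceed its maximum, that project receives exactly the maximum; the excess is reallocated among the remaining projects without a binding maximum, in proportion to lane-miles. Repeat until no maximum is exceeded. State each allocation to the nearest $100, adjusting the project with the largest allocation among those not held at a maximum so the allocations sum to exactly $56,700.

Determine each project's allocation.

Lane-miles total: 540.3.
Unconstrained shares: Upper Pavilion 3,043.31; Lower Greenway 9,423.76; South Plaza 15,111.60; East Overpass 14,744.31; Riverside Terminal 11,753.47; Granite Reservoir 2,623.54.
Held at cap: Upper Pavilion ($1,500); balance $55,200 reallocated over remaining lane-miles 511.3.
Redistributed shares: Lower Greenway 9,694.82 → $9,700; South Plaza 15,546.25 → $15,500; East Overpass 15,168.39 → $15,200; Riverside Terminal 12,091.53 → $12,100; Granite Reservoir 2,699.00 → $2,700.

Upper Pavilion: $1,500 · Lower Greenway: $9,700 · South Plaza: $15,500 · East Overpass: $15,200 · Riverside Terminal: $12,100 · Granite Reservoir: $2,700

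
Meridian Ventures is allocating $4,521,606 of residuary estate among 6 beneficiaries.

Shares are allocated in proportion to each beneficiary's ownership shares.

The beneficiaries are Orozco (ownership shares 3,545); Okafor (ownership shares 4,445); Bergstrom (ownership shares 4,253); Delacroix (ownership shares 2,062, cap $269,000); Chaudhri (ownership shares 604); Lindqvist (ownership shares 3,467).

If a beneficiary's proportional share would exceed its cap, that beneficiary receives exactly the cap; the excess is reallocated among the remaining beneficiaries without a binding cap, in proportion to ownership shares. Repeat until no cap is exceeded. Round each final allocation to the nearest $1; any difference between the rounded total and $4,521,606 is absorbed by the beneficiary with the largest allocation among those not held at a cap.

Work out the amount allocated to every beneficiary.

Ownership shares total: 18,376.
Proportional shares (ignoring caps): Orozco 872,284.14; Okafor 1,093,738.4997; Bergstrom 1,046,494.90; Delacroix 507,376.55; Chaudhri 148,620.48; Lindqvist 853,091.42.
Held at cap: Delacroix ($269,000); remaining pool $4,252,606 reallocated over remaining ownership shares 16,314.
Redistributed shares: Orozco 924,082.89 → $924,083; Okafor 1,158,687.86 → $1,158,688; Bergstrom 1,108,638.80 → $1,108,639; Chaudhri 157,446.00 → $157,446; Lindqvist 903,750.46 → $903,750.

Orozco: $924,083; Okafor: $1,158,688; Bergstrom: $1,108,639; Delacroix: $269,000; Chaudhri: $157,446; Lindqvist: $903,750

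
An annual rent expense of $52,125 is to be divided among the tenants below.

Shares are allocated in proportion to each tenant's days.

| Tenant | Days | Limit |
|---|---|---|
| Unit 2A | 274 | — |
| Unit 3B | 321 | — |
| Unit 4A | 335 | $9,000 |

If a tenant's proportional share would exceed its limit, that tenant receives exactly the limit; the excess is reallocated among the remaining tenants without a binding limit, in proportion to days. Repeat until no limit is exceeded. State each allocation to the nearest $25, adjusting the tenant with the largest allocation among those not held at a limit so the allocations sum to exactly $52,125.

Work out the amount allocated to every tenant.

Total days = 930.
Proportional shares (ignoring caps): Unit 2A 15,357.26; Unit 3B 17,991.53; Unit 4A 18,776.21.
Capped: Unit 4A ($9,000); remaining pool $43,125 reallocated over remaining days 595.
Shares after redistribution: Unit 2A 19,859.24 → $19,850; Unit 3B 23,265.76 → $23,275.

Unit 2A: $19,850; Unit 3B: $23,275; Unit 4A: $9,000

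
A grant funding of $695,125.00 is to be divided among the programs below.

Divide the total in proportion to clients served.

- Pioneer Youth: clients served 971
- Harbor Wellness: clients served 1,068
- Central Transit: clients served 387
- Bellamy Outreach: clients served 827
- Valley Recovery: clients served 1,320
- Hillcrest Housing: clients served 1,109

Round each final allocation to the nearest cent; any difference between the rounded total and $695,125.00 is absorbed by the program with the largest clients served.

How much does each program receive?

Combined clients served = 971 + 1,068 + 387 + 827 + 1,320 + 1,109 = 5,682.
Proportional shares: Pioneer Youth 118,790.2807; Harbor Wellness 130,657.07497; Central Transit 47,344.8390; Bellamy Outreach 101,173.5964; Valley Recovery 161,486.2724; Hillcrest Housing 135,672.9365.
Rounded to nearest cent: Pioneer Youth $118,790.28; Harbor Wellness $130,657.07; Central Transit $47,344.84; Bellamy Outreach $101,173.60; Valley Recovery $161,486.27; Hillcrest Housing $135,672.94. Sum = $695,125.00.
No rounding difference to absorb.

Pioneer Youth: $118,790.28 | Harbor Wellness: $130,657.07 | Central Transit: $47,344.84 | Bellamy Outreach: $101,173.60 | Valley Recovery: $161,486.27 | Hillcrest Housing: $135,672.94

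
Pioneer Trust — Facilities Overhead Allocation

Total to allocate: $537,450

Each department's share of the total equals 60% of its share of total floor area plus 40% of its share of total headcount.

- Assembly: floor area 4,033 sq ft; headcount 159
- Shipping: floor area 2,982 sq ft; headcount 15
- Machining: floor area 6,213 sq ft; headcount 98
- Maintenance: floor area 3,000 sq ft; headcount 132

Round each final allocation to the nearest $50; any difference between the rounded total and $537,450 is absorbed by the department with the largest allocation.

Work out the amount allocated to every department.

Totals — floor area 16,228, headcount 404.
Composite weights (60% floor area + 40% headcount): Assembly 0.3065; Shipping 0.1251; Machining 0.3267; Maintenance 0.2416.
Pro-rata amounts: Assembly 164,749.06; Shipping 67,237.88; Machining 175,608.44; Maintenance 129,854.62.
At nearest $50: Assembly $164,750; Shipping $67,250; Machining $175,600; Maintenance $129,850. Sum = $537,450.
Sum already equals the total — no adjustment.

Assembly: $164,750 | Shipping: $67,250 | Machining: $175,600 | Maintenance: $129,850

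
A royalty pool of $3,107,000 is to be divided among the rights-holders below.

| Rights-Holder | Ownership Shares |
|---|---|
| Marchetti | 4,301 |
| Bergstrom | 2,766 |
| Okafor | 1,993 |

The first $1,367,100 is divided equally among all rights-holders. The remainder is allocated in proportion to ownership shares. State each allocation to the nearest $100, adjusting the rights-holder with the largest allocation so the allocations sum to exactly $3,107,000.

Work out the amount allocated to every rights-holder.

First tranche $1,367,100 split equally: $455,700 each.
Remainder $1,739,900 by ownership shares (total 9,060): Marchetti 825,972.40 → $826,000; Bergstrom 531,188.01 → $531,200; Okafor 382,739.59 → $382,700.
Totals: Marchetti $455,700 + $826,000 = $1,281,700; Bergstrom $455,700 + $531,200 = $986,900; Okafor $455,700 + $382,700 = $838,400.

Marchetti: $1,281,700 · Bergstrom: $986,900 · Okafor: $838,400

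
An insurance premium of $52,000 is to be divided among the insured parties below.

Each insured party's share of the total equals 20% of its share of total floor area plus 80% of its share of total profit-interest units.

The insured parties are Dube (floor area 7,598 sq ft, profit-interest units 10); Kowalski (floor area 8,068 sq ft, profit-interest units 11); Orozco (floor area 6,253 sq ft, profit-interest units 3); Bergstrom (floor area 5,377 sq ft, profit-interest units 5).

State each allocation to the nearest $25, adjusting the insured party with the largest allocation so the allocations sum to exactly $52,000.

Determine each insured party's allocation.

Dube: $17,250 | Kowalski: $18,850 | Orozco: $6,675 | Bergstrom: $9,225

Totals — floor area 27,296, profit-interest units 29.
Combined weights (20% floor area + 80% profit-interest units): Dube 0.3315; Kowalski 0.3626; Orozco 0.1286; Bergstrom 0.1773.
Proportional shares: Dube 17,239.73; Kowalski 18,853.28; Orozco 6,685.89; Bergstrom 9,221.09.
At nearest $25: Dube $17,250; Kowalski $18,850; Orozco $6,675; Bergstrom $9,225. Sum = $52,000.
Sum already equals the total — no adjustment.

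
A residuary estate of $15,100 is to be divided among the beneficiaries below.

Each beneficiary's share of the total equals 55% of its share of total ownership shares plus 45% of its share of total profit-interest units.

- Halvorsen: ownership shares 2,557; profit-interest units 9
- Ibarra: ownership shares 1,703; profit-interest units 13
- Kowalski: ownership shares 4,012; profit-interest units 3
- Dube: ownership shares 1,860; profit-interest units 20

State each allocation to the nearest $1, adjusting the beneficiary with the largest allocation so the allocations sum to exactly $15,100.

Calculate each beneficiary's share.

Halvorsen: $3,455; Ibarra: $3,359; Kowalski: $3,742; Dube: $4,544

Ownership shares total 10,132; profit-interest units total 45.
Combined weights (55% ownership shares + 45% profit-interest units): Halvorsen 0.2288; Ibarra 0.2224; Kowalski 0.2478; Dube 0.3010.
Raw shares: Halvorsen 3,454.92; Ibarra 3,358.92; Kowalski 3,741.56; Dube 4,544.61.
At nearest $1: Halvorsen $3,455; Ibarra $3,359; Kowalski $3,742; Dube $4,545. Sum = $15,101.
Difference $15,100 − $15,101 = −$1 applied to largest allocation (Dube): Dube becomes $4,544.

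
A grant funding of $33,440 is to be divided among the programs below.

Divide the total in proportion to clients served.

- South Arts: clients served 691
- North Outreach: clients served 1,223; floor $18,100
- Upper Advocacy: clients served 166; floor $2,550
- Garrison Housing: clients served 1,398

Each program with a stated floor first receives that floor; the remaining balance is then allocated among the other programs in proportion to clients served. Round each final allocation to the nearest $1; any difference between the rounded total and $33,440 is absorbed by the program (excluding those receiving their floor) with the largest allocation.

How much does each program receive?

Fund the minimums — North Outreach $18,100; Upper Advocacy $2,550. Residual $12,790.
Residual split over remaining clients served 2,089: South Arts 4,230.68 → $4,231; Garrison Housing 8,559.32 → $8,559.

South Arts: $4,231 | North Outreach: $18,100 | Upper Advocacy: $2,550 | Garrison Housing: $8,559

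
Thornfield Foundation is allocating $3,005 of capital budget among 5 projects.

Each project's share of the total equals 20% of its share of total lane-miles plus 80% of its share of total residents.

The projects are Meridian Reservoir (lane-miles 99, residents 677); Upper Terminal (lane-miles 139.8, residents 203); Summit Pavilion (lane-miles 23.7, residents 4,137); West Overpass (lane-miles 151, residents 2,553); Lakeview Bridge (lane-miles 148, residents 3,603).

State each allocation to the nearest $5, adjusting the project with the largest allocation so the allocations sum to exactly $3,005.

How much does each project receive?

Lane-miles total 561.5; residents total 11,173.
Composite weights (20% lane-miles + 80% residents): Meridian Reservoir 0.0837; Upper Terminal 0.0643; Summit Pavilion 0.3047; West Overpass 0.2366; Lakeview Bridge 0.3107.
Unrounded shares: Meridian Reservoir 251.63; Upper Terminal 193.31; Summit Pavilion 915.49; West Overpass 710.93; Lakeview Bridge 933.64.
After rounding ($5): Meridian Reservoir $250; Upper Terminal $195; Summit Pavilion $915; West Overpass $710; Lakeview Bridge $935. Sum = $3,005.
Sum already equals the total — no adjustment.

Meridian Reservoir: $250 · Upper Terminal: $195 · Summit Pavilion: $915 · West Overpass: $710 · Lakeview Bridge: $935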